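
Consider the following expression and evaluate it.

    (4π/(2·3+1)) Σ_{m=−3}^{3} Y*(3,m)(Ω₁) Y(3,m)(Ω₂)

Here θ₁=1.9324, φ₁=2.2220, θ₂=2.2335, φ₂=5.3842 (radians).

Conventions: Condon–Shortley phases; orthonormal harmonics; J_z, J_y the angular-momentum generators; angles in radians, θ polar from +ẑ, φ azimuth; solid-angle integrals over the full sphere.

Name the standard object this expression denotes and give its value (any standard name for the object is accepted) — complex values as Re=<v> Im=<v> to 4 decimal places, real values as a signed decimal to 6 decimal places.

Legendre polynomial (addition theorem), +0.428725

This sum is the spherical-harmonic addition theorem: it equals the Legendre polynomial P_l(cos γ) of the angle γ between the two directions.
Summing Y*_{l m}(θ₁,φ₁)·Y_{l m}(θ₂,φ₂) over m ∈ [−3, 3]; prefactor 4π/(2·3+1) = 1.795196:
  m=-3: (+0.316689+0.127524i) × (-0.184532+0.087922i) = -0.069651+0.004311i  (running Σ = -0.069651+0.004311i)
  m=-2: (+0.083876+0.304978i) × (+0.088010-0.380724i) = +0.123494-0.005093i  (running Σ = +0.053843-0.000781i)
  m=-1: (+0.068566-0.089969i) × (+0.141552+0.178006i) = +0.025721-0.000530i  (running Σ = +0.079564-0.001311i)
  m=0: (+0.313445-0.000000i) × (+0.254241+0.000000i) = +0.079690+0.000000i  (running Σ = +0.159254-0.001311i)
  m=1: (-0.068566-0.089969i) × (-0.141552+0.178006i) = +0.025721+0.000530i  (running Σ = +0.184975-0.000781i)
  m=2: (+0.083876-0.304978i) × (+0.088010+0.380724i) = +0.123494+0.005093i  (running Σ = +0.308469+0.004311i)
  m=3: (-0.316689+0.127524i) × (+0.184532+0.087922i) = -0.069651-0.004311i  (running Σ = +0.238818+0.000000i)
Σ over m = +0.238818+0.000000i; ×(4π/7) → +0.428725+0.000000i. Real part: 0.428725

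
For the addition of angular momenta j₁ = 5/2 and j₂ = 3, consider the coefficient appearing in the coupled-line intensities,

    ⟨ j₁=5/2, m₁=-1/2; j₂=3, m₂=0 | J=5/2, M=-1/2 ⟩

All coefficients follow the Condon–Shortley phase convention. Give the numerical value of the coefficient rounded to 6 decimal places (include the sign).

triangle: 3!×2!×3!/9! = 72/362880
(j±m)!: 2!×3!×3!×3!×2!×3! = 5184
prefactor² = (2J+1)×Δ×N² = 216/35
  k=1: −1/(1!×2!×2!×2!×0!×1!) = -1/8
  k=2: +1/(2!×1!×1!×1!×1!×2!) = 1/4
  k=3: −1/(3!×0!×0!×0!×2!×3!) = -1/72
Σ = 1/9  ⇒  CG² = 216/35×(1/9)² = 8/105
CG = +√(8/105) = +0.276026

+0.276026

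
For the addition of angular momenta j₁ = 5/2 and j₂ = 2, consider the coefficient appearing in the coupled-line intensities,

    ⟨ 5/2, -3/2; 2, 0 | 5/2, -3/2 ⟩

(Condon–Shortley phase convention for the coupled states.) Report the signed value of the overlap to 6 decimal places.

√[6·2!3!2!/8! · 1!4!2!2!1!4!] = √(288/35)
  +(−1)^1/∏(1,1,3,1,0,1)! = -1/6  (running -1/6)
  +(−1)^2/∏(2,0,2,0,1,2)! = 1/8  (running -1/24)
⟨..|..⟩ = √(288/35)·(-1/24) = -0.119523

−√(1/70) ≈ -0.119523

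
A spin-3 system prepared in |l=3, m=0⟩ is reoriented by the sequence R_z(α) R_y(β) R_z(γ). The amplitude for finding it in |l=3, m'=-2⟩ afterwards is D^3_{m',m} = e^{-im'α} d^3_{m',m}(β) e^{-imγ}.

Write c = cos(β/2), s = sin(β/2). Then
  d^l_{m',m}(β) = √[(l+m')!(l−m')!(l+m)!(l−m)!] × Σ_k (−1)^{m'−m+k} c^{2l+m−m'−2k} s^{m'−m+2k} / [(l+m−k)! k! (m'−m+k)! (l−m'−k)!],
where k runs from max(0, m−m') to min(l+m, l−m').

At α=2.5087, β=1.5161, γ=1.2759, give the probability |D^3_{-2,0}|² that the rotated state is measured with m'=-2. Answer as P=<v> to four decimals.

P=0.0056

D^3_{-2,0}(2.5087,1.5161,1.2759) = e^{-i·-2·2.5087}·d^3_{-2,0}(1.5161)·e^{-i·0·1.2759}. Compute d first:
With c≡cos(β/2)=0.726178 and s≡sin(β/2)=0.687507, N=[1·120·6·6]^{1/2}=65.726707
Admissible k: 2..3 (factorial args all ≥0)
  k=2: (−1)^0·65.7267/(12)·0.7262^4·0.6875^2 = +0.719924
  k=3: (−1)^1·65.7267/(12)·0.7262^2·0.6875^4 = -0.645289
d^3_{-2,0}(1.5161) = +0.719924 -0.645289 = +0.074635
|D^3_{-2,0}|² = |d^3_{-2,0}(β)|² = (+0.074635)² = 0.005570 (the z-rotation phases have unit modulus)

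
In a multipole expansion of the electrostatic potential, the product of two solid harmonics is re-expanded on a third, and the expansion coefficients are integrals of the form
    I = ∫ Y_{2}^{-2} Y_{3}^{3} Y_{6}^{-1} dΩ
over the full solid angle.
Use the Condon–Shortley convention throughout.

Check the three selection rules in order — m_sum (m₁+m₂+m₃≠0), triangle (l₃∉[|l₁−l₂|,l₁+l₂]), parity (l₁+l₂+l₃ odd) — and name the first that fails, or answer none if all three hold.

triangle

Σmᵢ = 0  ✓
l₃∈[|l₁−l₂|,l₁+l₂]=[1,5] required, l₃=6 fails  ✗
Σlᵢ = 11 ⇒ odd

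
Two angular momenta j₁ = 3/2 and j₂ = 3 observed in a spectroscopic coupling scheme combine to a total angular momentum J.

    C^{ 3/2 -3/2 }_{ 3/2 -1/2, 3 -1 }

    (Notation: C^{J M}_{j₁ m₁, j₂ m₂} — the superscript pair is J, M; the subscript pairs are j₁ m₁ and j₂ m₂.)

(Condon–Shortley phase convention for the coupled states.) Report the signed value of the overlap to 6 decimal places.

+0.338062

√[4·3!0!3!/7! · 1!2!2!4!0!3!] = √(576/35)
  +(−1)^2/∏(2,1,0,0,0,3)! = 1/12  (running 1/12)
⟨..|..⟩ = √(576/35)·(1/12) = +0.338062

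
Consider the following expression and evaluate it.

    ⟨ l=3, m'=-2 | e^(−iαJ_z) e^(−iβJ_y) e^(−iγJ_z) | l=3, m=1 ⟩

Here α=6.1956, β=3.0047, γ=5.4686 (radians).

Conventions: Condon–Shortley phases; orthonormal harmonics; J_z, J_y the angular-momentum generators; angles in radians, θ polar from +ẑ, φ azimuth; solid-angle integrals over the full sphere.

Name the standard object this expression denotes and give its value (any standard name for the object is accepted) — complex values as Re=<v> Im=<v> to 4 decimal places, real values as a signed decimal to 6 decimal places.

Wigner D-matrix element, Re=-0.1699 Im=-0.1264

This is a Wigner D-matrix element — the rotation-matrix element ⟨l m'| R(α,β,γ) |l m⟩ in the angular-momentum basis.
D^3_{-2,1}(6.1956,3.0047,5.4686) = e^{-i·-2·6.1956}·d^3_{-2,1}(3.0047)·e^{-i·1·5.4686}. Compute d first:
With c≡cos(β/2)=0.068393 and s≡sin(β/2)=0.997658, N=[1·120·24·2]^{1/2}=75.894664
k: max(0,(1)−(-2))=3 … min(3+(1),3−(-2))=4
  k=3: (−1)^0·75.8947/(12)·0.0684^3·0.9977^3 = +0.002009
  k=4: (−1)^1·75.8947/(24)·0.0684^1·0.9977^5 = -0.213757
d^3_{-2,1}(3.0047) = +0.002009 -0.213757 = -0.211748
D = (+0.984697-0.174276i)·(-0.211748)·(+0.686170+0.727441i) = -0.169916-0.126355i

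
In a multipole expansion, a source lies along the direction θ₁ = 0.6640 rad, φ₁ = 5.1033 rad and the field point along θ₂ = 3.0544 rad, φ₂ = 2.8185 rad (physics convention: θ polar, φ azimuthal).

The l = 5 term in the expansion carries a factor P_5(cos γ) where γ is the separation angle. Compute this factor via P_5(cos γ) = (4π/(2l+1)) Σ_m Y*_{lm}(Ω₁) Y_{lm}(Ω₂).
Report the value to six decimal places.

Expand P_5 via completeness: Σ_{m} conj(Y_{5,m}) at Ω₁ times Y_{5,m} at Ω₂ —
  [-5]  conj(Y_{5,-5})(Ω₁) = +0.038257+0.015447i ; Y_{5,-5}(Ω₂) = +0.000000-0.000002i ; Δ = +0.000000-0.000000i
  [-4]  conj(Y_{5,-4})(Ω₁) = +0.001192+0.166721i ; Y_{5,-4}(Ω₂) = -0.000023-0.000081i ; Δ = +0.000013-0.000004i
  [-3]  conj(Y_{5,-3})(Ω₁) = -0.341987+0.143810i ; Y_{5,-3}(Ω₂) = -0.001025-0.001494i ; Δ = +0.000566+0.000363i
  [-2]  conj(Y_{5,-2})(Ω₁) = -0.309580-0.307373i ; Y_{5,-2}(Ω₂) = -0.020211-0.015243i ; Δ = +0.001572+0.010931i
  [-1]  conj(Y_{5,-1})(Ω₁) = +0.029701-0.072069i ; Y_{5,-1}(Ω₂) = -0.205998-0.068973i ; Δ = -0.011089+0.012797i
  [+0]  conj(Y_{5,0})(Ω₁) = -0.385089-0.000000i ; Y_{5,0}(Ω₂) = -0.882994+0.000000i ; Δ = +0.340031+0.000000i
  [+1]  conj(Y_{5,1})(Ω₁) = -0.029701-0.072069i ; Y_{5,1}(Ω₂) = +0.205998-0.068973i ; Δ = -0.011089-0.012797i
  [+2]  conj(Y_{5,2})(Ω₁) = -0.309580+0.307373i ; Y_{5,2}(Ω₂) = -0.020211+0.015243i ; Δ = +0.001572-0.010931i
  [+3]  conj(Y_{5,3})(Ω₁) = +0.341987+0.143810i ; Y_{5,3}(Ω₂) = +0.001025-0.001494i ; Δ = +0.000566-0.000363i
  [+4]  conj(Y_{5,4})(Ω₁) = +0.001192-0.166721i ; Y_{5,4}(Ω₂) = -0.000023+0.000081i ; Δ = +0.000013+0.000004i
  [+5]  conj(Y_{5,5})(Ω₁) = -0.038257+0.015447i ; Y_{5,5}(Ω₂) = -0.000000-0.000002i ; Δ = +0.000000+0.000000i
Accumulated sum +0.322154+0.000000i; after 4π/(2l+1) scaling, +0.368028+0.000000i ⇒ P_5 = 0.368028

0.368028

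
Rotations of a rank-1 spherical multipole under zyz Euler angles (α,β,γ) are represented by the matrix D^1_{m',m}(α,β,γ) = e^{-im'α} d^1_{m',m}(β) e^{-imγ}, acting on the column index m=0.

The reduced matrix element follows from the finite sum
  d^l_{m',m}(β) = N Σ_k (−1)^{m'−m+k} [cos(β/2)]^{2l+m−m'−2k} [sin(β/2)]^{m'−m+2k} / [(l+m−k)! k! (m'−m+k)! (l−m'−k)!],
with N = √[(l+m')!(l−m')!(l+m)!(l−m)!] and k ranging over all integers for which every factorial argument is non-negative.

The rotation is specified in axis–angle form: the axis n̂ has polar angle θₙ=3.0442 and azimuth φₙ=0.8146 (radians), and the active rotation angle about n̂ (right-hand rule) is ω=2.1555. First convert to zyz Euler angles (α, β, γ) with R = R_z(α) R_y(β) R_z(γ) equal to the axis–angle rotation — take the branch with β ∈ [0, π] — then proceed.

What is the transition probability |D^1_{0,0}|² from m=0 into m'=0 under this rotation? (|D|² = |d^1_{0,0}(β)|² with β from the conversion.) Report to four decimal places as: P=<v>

Axis–angle → zyz. n̂ = (sinθₙcosφₙ, sinθₙsinφₙ, cosθₙ) = (+0.066721, +0.070736, -0.995261), ω = 2.1555.
R = I cosω + sinω [n̂]ₓ + (1−cosω) n̂n̂ᵀ gives
  R = [-0.545043, +0.837249, -0.044072; -0.822599, -0.544187, -0.164897; -0.162043, -0.053622, +0.985326]
β = atan2(√(R₁₃²+R₂₃²), R₃₃) = 0.171524; α = atan2(R₂₃, R₁₃) mod 2π = 4.451222; γ = atan2(R₃₂, −R₃₁) mod 2π = 5.963615
First d^1_{0,0}(β=0.1715), then the phase factors e^{-i(0)α} and e^{-i(0)γ}:
Half-angle: c=0.996325, s=0.085657. N=√(1·1·1·1)=1.000000
k∈{0,1} keeps every argument non-negative
  k=0: (−1)^0·1.0000/(1)·0.9963^2·0.0857^0 = +0.992663
  k=1: (−1)^1·1.0000/(1)·0.9963^0·0.0857^2 = -0.007337
d^1_{0,0}(0.1715) = +0.992663 -0.007337 = +0.985326
|D^1_{0,0}|² = |d^1_{0,0}(β)|² = (+0.985326)² = 0.970867 (the z-rotation phases have unit modulus)

P=0.9709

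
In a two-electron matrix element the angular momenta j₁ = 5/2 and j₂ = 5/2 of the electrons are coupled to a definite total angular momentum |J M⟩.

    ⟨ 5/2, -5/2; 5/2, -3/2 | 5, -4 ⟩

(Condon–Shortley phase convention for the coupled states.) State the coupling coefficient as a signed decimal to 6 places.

+√(1/2) ≈ +0.707107

√[11·0!5!5!/11! · 0!5!1!4!1!9!] = √(4147200)
  +(−1)^0/∏(0,0,5,1,0,4)! = 1/2880  (running 1/2880)
⟨..|..⟩ = √(4147200)·(1/2880) = +0.707107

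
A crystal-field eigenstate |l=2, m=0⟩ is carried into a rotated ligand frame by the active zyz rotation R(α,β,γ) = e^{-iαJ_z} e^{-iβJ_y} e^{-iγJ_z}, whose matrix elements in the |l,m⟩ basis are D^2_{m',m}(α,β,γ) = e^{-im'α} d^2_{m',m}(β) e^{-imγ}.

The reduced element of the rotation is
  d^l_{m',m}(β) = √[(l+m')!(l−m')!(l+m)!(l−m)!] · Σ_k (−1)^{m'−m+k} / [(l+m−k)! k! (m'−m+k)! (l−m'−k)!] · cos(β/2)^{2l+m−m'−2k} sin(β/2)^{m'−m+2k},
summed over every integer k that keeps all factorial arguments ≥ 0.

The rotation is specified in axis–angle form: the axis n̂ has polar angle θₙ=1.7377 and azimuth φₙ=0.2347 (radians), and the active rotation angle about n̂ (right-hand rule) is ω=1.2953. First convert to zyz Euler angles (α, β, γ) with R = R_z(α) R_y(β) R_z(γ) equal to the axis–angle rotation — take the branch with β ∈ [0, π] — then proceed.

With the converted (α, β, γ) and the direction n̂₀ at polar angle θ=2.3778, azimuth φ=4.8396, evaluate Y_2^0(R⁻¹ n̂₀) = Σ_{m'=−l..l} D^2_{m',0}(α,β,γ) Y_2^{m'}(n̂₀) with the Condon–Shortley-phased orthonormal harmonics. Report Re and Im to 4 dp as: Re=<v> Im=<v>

Re=-0.1234 Im=0.0000

Axis–angle → zyz. n̂ = (sinθₙcosφₙ, sinθₙsinφₙ, cosθₙ) = (+0.959069, +0.229320, -0.166130), ω = 1.2953.
R = I cosω + sinω [n̂]ₓ + (1−cosω) n̂n̂ᵀ gives
  R = [+0.941626, +0.319971, +0.104684; +0.000241, +0.310307, -0.950636; -0.336660, +0.895169, +0.292116]
β = atan2(√(R₁₃²+R₂₃²), R₃₃) = 1.274358; α = atan2(R₂₃, R₁₃) mod 2π = 4.822067; γ = atan2(R₃₂, −R₃₁) mod 2π = 1.211074
Need the full column D^2_{m',0} for m'=−2..2 at α=4.8221, β=1.2744, γ=1.2111.
cos(β/2)=0.803777, sin(β/2)=0.594930
d^2_{-2,0}: single k=2 term ⇒ +0.560118;  D = -0.546696-0.121882i
d^2_{-1,0}: k∈[1..2] ⇒ +0.756744 -0.414581 = +0.342163;  D = +0.037452-0.340107i
d^2_{0,0}: k∈[0..2] ⇒ +0.417391 -0.914668 +0.125275 = -0.372002;  D = -0.372002+0.000000i
d^2_{1,0}: k∈[0..1] ⇒ -0.756744 +0.414581 = -0.342163;  D = -0.037452-0.340107i
d^2_{2,0}: single k=0 term ⇒ +0.560118;  D = -0.546696+0.121882i
Y_2^{m'}(θ=2.3778,φ=4.8396) and Σ D·Y over m':
  (-0.5467-0.1219i)·(-0.1788+0.0465i)  (+0.0375-0.3401i)·(-0.0490-0.3828i)  (-0.3720+0.0000i)·(+0.1781+0.0000i)  (-0.0375-0.3401i)·(+0.0490-0.3828i)  (-0.5467+0.1219i)·(-0.1788-0.0465i)
Y_2^0(R⁻¹ n̂) = -0.123430+0.000000i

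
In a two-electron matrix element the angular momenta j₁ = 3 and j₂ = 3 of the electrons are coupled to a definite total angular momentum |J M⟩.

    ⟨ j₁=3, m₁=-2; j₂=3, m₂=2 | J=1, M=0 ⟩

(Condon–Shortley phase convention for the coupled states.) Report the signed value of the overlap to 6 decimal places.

+0.377964

triangle: 5!*1!*1!/8! = 120/40320
(j±m)!: 1!*5!*5!*1!*1!*1! = 14400
prefactor² = (2J+1)*Δ*N² = 900/7
  k=4: +1/(4!*1!*1!*1!*0!*0!) = 1/24
  k=5: −1/(5!*0!*0!*0!*1!*1!) = -1/120
Σ = 1/30  ⇒  CG² = 900/7*(1/30)² = 1/7
CG = +√(1/7) = +0.377964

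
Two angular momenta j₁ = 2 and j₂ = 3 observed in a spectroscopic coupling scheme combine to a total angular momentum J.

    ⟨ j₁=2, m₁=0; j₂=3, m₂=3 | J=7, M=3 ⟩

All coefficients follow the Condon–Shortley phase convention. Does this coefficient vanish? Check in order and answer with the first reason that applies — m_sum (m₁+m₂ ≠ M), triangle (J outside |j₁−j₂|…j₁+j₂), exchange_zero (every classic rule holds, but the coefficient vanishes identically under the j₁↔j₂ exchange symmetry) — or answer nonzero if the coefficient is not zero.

triangle

m-sum: m₁+m₂ = 0+3 = 3, M = 3  ✓
triangle: need |j₁−j₂| ≤ J ≤ j₁+j₂, i.e. J ∈ [1, 5]; J = 7 is outside ✗ ⇒ coefficient is 0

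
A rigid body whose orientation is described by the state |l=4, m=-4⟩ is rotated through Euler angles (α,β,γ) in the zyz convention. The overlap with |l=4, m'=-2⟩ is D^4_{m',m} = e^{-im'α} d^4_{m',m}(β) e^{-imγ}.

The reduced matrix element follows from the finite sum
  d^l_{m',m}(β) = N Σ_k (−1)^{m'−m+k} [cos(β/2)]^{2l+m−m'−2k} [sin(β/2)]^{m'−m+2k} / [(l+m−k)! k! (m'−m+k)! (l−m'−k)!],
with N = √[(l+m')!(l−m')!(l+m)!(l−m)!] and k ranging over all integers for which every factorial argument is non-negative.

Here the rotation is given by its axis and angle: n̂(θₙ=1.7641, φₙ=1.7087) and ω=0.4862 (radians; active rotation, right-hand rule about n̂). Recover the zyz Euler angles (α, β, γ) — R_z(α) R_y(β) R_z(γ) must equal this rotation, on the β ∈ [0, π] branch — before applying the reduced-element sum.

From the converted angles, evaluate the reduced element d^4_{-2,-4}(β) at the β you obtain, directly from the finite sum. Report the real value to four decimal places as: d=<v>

d=0.2486

Axis–angle → zyz. n̂ = (sinθₙcosφₙ, sinθₙsinφₙ, cosθₙ) = (-0.134907, +0.972058, -0.192102), ω = 0.4862.
R = I cosω + sinω [n̂]ₓ + (1−cosω) n̂n̂ᵀ gives
  R = [+0.886224, +0.074567, +0.457217; -0.104960, +0.993614, +0.041398; -0.451210, -0.084678, +0.888391]
β = atan2(√(R₁₃²+R₂₃²), R₃₃) = 0.476967; α = atan2(R₂₃, R₁₃) mod 2π = 0.090297; γ = atan2(R₃₂, −R₃₁) mod 2π = 6.097675
d^4_{-2,-4}(β=0.4770) via the finite sum:
Half-angle: c=0.971697, s=0.236229. N=√(2·720·1·40320)=7619.763776
k∈{0} keeps every argument non-negative
  k=0: (−1)^2·7619.7638/(1440)·0.9717^6·0.2362^2 = +0.248561
d^4_{-2,-4}(0.4770) = +0.248561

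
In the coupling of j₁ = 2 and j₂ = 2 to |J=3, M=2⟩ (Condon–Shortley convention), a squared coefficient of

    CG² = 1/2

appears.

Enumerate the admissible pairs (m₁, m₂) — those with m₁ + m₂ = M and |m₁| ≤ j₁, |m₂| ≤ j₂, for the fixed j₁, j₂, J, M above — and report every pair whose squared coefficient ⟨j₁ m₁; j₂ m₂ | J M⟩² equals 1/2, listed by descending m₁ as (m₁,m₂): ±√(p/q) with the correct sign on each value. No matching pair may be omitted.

(2,0): +√(1/2); (0,2): −√(1/2)

Admissible pairs with m₁+m₂ = M = 2: (0,2), (1,1), (2,0)
  (m₁,m₂)=(2,0): CG² = 1/2, CG = +√(1/2)   ← matches the target
  (m₁,m₂)=(1,1): CG² = 0/1, CG = 0
  (m₁,m₂)=(0,2): CG² = 1/2, CG = −√(1/2)   ← matches the target
Pairs with CG² = 1/2: (2,0): +√(1/2); (0,2): −√(1/2)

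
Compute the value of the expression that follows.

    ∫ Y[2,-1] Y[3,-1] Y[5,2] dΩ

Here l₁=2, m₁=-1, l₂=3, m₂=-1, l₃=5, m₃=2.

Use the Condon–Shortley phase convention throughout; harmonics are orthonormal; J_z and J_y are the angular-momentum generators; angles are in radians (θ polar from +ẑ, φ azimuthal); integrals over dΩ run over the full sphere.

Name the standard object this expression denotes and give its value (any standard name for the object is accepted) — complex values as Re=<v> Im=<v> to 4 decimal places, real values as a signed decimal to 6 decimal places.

This is a Gaunt coefficient — the integral of a triple product of spherical harmonics over the sphere.
Checks pass: Σm=0; 10 even; l₃=5∈[1,5].
(2·2+1)(2·3+1)(2·5+1) = 385
Δ: 0! 4! 6! / 11! → 1/2310
sum: t=0:+1/144 = 1/144
3j²(2 3 5; 0 0 0) = Δ·Π!·Σ² = 10/231  (sign -1)
sum: t=0:+1/288 = 1/288
3j²(2 3 5; -1 -1 2) = Δ·Π!·Σ² = 1/22  (sign -1)
combine: 4πI² = 385·10/231·1/22 = 25/33
take √, sign +1: I = 0.24553200

Gaunt coefficient, +0.245532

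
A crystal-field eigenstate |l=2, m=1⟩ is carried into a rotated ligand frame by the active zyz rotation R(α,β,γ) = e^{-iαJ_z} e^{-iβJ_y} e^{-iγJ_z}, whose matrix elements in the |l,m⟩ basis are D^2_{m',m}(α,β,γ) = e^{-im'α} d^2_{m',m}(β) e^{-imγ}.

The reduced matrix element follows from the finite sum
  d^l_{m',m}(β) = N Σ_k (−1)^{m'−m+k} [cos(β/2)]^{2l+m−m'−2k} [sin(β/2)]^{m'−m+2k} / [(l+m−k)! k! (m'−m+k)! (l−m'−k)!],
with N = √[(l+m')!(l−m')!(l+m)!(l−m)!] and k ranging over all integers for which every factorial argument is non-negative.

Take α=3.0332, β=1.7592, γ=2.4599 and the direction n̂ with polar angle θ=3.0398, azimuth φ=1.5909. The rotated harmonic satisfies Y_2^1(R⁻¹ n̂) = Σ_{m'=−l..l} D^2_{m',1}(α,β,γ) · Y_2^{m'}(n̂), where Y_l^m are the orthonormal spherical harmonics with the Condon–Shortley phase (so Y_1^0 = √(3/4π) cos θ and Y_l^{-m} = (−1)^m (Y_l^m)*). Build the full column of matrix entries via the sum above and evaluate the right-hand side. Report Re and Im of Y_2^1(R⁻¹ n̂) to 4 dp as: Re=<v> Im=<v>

Need the full column D^2_{m',1} for m'=−2..2 at α=3.0332, β=1.7592, γ=2.4599.
cos(β/2)=0.637459, sin(β/2)=0.770484
d^2_{-2,1}: single k=3 term ⇒ +0.583141;  D = -0.521248-0.261445i
d^2_{-1,1}: k∈[2..3] ⇒ +0.723692 -0.352415 = +0.371277;  D = +0.311915+0.201383i
d^2_{0,1}: k∈[1..2] ⇒ +0.488874 -0.714199 = -0.225325;  D = +0.174966+0.141979i
d^2_{1,1}: k∈[0..1] ⇒ +0.165124 -0.723692 = -0.558568;  D = -0.393111-0.396814i
d^2_{2,1}: single k=0 term ⇒ -0.399164;  D = +0.248600+0.312298i
Y_2^{m'}(θ=3.0398,φ=1.5909) and Σ D·Y over m':
  (-0.5212-0.2614i)·(-0.0040+0.0002i)  (+0.3119+0.2014i)·(+0.0016+0.0781i)  (+0.1750+0.1420i)·(+0.6210+0.0000i)  (-0.3931-0.3968i)·(-0.0016+0.0781i)  (+0.2486+0.3123i)·(-0.0040-0.0002i)
Y_2^1(R⁻¹ n̂) = +0.126201+0.082444i

Re=0.1262 Im=0.0824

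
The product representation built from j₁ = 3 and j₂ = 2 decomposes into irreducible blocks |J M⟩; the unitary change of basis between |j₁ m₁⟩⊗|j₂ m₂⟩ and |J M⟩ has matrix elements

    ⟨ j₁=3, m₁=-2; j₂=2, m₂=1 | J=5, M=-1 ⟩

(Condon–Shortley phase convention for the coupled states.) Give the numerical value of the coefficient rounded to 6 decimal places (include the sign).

+√(4/35) = +0.338062

triangle: 0!·6!·4!/11! = 17280/39916800
(j±m)!: 1!·5!·3!·1!·4!·6! = 12441600
prefactor² = (2J+1)·Δ·N² = 414720/7
  k=0: +1/(0!·0!·5!·3!·1!·1!) = 1/720
Σ = 1/720  ⇒  CG² = 414720/7·(1/720)² = 4/35
CG = +√(4/35) = +0.338062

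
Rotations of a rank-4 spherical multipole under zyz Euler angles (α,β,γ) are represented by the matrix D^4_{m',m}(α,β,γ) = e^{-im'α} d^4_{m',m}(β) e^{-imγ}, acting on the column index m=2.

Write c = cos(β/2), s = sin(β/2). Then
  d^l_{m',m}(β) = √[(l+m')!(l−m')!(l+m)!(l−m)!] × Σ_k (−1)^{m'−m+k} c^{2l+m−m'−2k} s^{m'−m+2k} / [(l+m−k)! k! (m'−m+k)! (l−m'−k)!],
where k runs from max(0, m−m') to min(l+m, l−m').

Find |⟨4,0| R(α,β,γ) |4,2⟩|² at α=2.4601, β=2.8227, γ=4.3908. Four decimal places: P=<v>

First d^4_{0,2}(β=2.8227), then the phase factors e^{-i(0)α} and e^{-i(2)γ}:
Half-angle: c=0.158772, s=0.987315. N=√(24·24·720·2)=910.735966
k∈{2,3,4} keeps every argument non-negative
  k=2: (−1)^0·910.7360/(96)·0.1588^6·0.9873^2 = +0.000148
  k=3: (−1)^1·910.7360/(36)·0.1588^4·0.9873^4 = -0.015276
  k=4: (−1)^2·910.7360/(96)·0.1588^2·0.9873^6 = +0.221514
d^4_{0,2}(2.8227) = +0.000148 -0.015276 +0.221514 = +0.206387
|D^4_{0,2}|² = |d^4_{0,2}(β)|² = (+0.206387)² = 0.042596 (the z-rotation phases have unit modulus)

P=0.0426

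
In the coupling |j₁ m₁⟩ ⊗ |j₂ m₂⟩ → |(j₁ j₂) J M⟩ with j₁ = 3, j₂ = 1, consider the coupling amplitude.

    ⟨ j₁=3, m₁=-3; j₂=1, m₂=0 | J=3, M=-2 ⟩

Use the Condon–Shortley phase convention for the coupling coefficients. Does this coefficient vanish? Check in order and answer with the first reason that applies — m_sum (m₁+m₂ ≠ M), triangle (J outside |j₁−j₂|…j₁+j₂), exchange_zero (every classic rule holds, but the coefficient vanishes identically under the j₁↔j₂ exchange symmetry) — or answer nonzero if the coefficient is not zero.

m_sum

m-sum: m₁+m₂ = -3+0 = -3, M = -2  ✗ ⇒ coefficient is 0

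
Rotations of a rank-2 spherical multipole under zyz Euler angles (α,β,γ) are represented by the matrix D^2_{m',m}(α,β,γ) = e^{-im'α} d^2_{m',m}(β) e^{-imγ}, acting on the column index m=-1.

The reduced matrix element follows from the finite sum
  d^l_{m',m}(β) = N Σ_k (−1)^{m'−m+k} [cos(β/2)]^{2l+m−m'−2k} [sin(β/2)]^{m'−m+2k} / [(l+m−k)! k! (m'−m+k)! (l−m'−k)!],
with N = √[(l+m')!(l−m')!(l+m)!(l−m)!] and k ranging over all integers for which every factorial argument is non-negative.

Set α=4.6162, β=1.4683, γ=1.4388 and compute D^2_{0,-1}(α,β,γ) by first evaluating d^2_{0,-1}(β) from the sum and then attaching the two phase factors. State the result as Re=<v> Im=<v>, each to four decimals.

Re=-0.0164 Im=-0.1236

First d^2_{0,-1}(β=1.4683), then the phase factors e^{-i(0)α} and e^{-i(-1)γ}:
Half-angle: c=0.742400, s=0.669956. N=√(2·2·1·6)=4.898979
k∈{0,1} keeps every argument non-negative
  k=0: (−1)^1·4.8990/(2)·0.7424^3·0.6700^1 = -0.671486
  k=1: (−1)^2·4.8990/(2)·0.7424^1·0.6700^3 = +0.546831
d^2_{0,-1}(1.4683) = -0.671486 +0.546831 = -0.124655
D = (+1.000000+0.000000i)·(-0.124655)·(+0.131613+0.991301i) = -0.016406-0.123570i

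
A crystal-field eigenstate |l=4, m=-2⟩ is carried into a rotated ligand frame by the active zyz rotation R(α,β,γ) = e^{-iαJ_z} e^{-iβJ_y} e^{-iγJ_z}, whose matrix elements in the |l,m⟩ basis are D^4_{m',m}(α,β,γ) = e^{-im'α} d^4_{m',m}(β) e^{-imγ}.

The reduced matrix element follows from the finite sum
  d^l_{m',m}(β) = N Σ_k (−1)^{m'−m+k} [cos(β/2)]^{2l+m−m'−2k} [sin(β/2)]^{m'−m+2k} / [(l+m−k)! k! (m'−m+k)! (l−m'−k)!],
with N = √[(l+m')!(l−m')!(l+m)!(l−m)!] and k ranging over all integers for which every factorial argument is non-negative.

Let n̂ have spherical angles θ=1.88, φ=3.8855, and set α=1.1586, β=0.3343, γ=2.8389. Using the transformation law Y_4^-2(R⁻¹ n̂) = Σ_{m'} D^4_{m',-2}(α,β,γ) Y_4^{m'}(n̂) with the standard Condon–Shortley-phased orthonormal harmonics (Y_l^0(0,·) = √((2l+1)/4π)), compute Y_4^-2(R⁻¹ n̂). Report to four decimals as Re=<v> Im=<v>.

Need the full column D^4_{m',-2} for m'=−4..4 at α=1.1586, β=0.3343, γ=2.8389.
cos(β/2)=0.986063, sin(β/2)=0.166373
d^4_{-4,-2}: single k=2 term ⇒ +0.134639;  D = -0.085013-0.104405i
d^4_{-3,-2}: k∈[1..2] ⇒ +0.564259 -0.048190 = +0.516069;  D = -0.497210+0.138238i
d^4_{-2,-2}: k∈[0..2] ⇒ +0.893793 -0.305333 +0.010865 = +0.599326;  D = -0.084236+0.593376i
d^4_{-1,-2}: k∈[0..2] ⇒ -0.639810 +0.091070 -0.001728 = -0.550468;  D = -0.468360-0.289230i
d^4_{0,-2}: k∈[0..2] ⇒ +0.241387 -0.018325 +0.000196 = +0.223258;  D = +0.183581-0.127051i
d^4_{1,-2}: k∈[0..2] ⇒ -0.060713 +0.002593 -0.000015 = -0.058136;  D = +0.011161+0.057054i
d^4_{2,-2}: k∈[0..2] ⇒ +0.010865 -0.000247 +0.000001 = +0.010618;  D = -0.010365-0.002307i
d^4_{3,-2}: k∈[0..1] ⇒ -0.001372 +0.000013 = -0.001359;  D = +0.000802-0.001097i
d^4_{4,-2}: single k=0 term ⇒ +0.000109;  D = +0.000055+0.000094i
Y_4^{m'}(θ=1.88,φ=3.8855) and Σ D·Y over m':
  (-0.0850-0.1044i)·(-0.3594-0.0602i)  (-0.4972+0.1382i)·(-0.2021-0.2599i)  (-0.0842+0.5934i)·(-0.0089+0.1064i)  (-0.4684-0.2892i)·(-0.2373+0.2184i)  (+0.1836-0.1271i)·(+0.0552+0.0000i)  (+0.0112+0.0571i)·(+0.2373+0.2184i)  (-0.0104-0.0023i)·(-0.0089-0.1064i)  (+0.0008-0.0011i)·(+0.2021-0.2599i)  (+0.0001+0.0001i)·(-0.3594+0.0602i)
Y_4^-2(R⁻¹ n̂) = +0.272614+0.105680i

Re=0.2726 Im=0.1057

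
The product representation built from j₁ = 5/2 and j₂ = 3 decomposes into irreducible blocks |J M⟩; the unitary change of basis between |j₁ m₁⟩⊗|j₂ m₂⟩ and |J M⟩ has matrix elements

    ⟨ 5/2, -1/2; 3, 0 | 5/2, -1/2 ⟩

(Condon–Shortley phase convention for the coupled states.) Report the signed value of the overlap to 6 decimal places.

+0.276026  (= +√(8/105))

√[6·3!2!3!/9! · 2!3!3!3!2!3!] = √(216/35)
  +(−1)^1/∏(1,2,2,2,0,1)! = -1/8  (running -1/8)
  +(−1)^2/∏(2,1,1,1,1,2)! = 1/4  (running 1/8)
  +(−1)^3/∏(3,0,0,0,2,3)! = -1/72  (running 1/9)
⟨..|..⟩ = √(216/35)·(1/9) = +0.276026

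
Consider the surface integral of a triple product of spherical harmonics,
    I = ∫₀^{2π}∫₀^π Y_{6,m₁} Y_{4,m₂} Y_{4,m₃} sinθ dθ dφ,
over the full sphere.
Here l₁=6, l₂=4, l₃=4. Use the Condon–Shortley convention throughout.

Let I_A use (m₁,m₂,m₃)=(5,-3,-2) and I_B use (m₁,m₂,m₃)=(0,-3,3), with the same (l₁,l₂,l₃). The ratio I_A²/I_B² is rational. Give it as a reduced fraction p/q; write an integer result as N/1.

198/289

Shared (l₁,l₂,l₃)=(6,4,4): N and (l;000)² cancel in I_A²/I_B².
A: Δ = 6!·6!·2!/15! = 1/1261260; Racah Σ t=0..1: t=0:+1/86400 t=1:−1/172800 = 1/172800; ⇒ 3j(6 4 4; 5 -3 -2)² = 1/130, sgn +1
B: Δ = 6!·6!·2!/15! = 1/1261260; Racah Σ t=0..1: t=0:+1/518400 t=1:−1/28800 = -17/518400; ⇒ 3j(6 4 4; 0 -3 3)² = 289/25740, sgn +1
I_A²/I_B² = (1/130)/(289/25740) = 198/289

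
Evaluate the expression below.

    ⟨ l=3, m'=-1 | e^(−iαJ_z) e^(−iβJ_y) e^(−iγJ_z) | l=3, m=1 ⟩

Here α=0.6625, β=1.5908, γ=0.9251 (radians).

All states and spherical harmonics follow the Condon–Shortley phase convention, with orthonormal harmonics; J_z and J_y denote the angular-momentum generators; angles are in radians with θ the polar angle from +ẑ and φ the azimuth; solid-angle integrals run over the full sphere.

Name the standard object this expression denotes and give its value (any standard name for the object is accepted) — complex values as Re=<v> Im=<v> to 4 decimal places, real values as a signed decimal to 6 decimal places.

Wigner D-matrix element, Re=-0.1470 Im=0.0395

This is a Wigner D-matrix element — the rotation-matrix element ⟨l m'| R(α,β,γ) |l m⟩ in the angular-momentum basis.
D^3_{-1,1}(0.6625,1.5908,0.9251) = e^{-i·-1·0.6625}·d^3_{-1,1}(1.5908)·e^{-i·1·0.9251}. Compute d first:
c=cos(1.590800/2)=0.699999, s=sin(1.590800/2)=0.714144; N=√[2·24·24·2]=48.000000
The bounds max(0,m−m')=2 and min(l+m,l−m')=4 give 3 terms
  k=2: (−1)^0·48.0000/(8)·0.7000^4·0.7141^2 = +0.734704
  k=3: (−1)^1·48.0000/(6)·0.7000^2·0.7141^4 = -1.019594
  k=4: (−1)^2·48.0000/(48)·0.7000^0·0.7141^6 = +0.132652
d^3_{-1,1}(1.5908) = +0.734704 -1.019594 +0.132652 = -0.152238
Attach z-rotation phases: D = e^{-i(-1)(0.6625)}·(-0.152238)·e^{-i(1)(0.9251)} = -0.147019+0.039520i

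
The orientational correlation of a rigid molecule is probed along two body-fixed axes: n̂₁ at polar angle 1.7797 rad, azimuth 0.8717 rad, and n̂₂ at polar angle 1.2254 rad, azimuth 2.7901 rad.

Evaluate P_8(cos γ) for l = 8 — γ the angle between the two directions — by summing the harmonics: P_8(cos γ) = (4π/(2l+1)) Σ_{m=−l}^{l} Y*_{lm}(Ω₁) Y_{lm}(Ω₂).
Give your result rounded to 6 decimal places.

Addition theorem: P_8(cos γ) = (4π/17) Σ_m Y*_{lm}(Ω₁) Y_{lm}(Ω₂), m = −8…8:
  m=-8: (0.333306, 0.275322) × (-0.299662, 0.102525) = (-0.128107, -0.048331)  (running Σ = (-0.128107, -0.048331))
  m=-7: (-0.360589, 0.066095) × (0.354122, -0.287036) = (-0.108721, 0.126908)  (running Σ = (-0.236827, 0.078576))
  m=-6: (-0.057947, 0.101722) × (-0.096334, 0.161383) = (-0.010834, -0.019151)  (running Σ = (-0.247661, 0.059425))
  m=-5: (-0.123297, -0.333738) × (-0.048259, 0.255518) = (0.091226, -0.015399)  (running Σ = (-0.156435, 0.044027))
  m=-4: (-0.000580, -0.000209) × (-0.049005, -0.294617) = (-0.000033, 0.000181)  (running Σ = (-0.156468, 0.044208))
  m=-3: (0.286479, -0.166506) × (-0.064716, -0.114001) = (-0.037522, -0.021883)  (running Σ = (-0.193990, 0.022324))
  m=-2: (-0.008809, 0.050530) × (0.243829, 0.206622) = (-0.012589, 0.010501)  (running Σ = (-0.206579, 0.032825))
  m=-1: (0.203707, 0.242293) × (0.067888, 0.024896) = (0.007797, 0.021520)  (running Σ = (-0.198782, 0.054345))
  m=0: (-0.066392, -0.000000) × (-0.321265, 0.000000) = (0.021329, 0.000000)  (running Σ = (-0.177452, 0.054345))
  m=1: (-0.203707, 0.242293) × (-0.067888, 0.024896) = (0.007797, -0.021520)  (running Σ = (-0.169655, 0.032825))
  m=2: (-0.008809, -0.050530) × (0.243829, -0.206622) = (-0.012589, -0.010501)  (running Σ = (-0.182244, 0.022324))
  m=3: (-0.286479, -0.166506) × (0.064716, -0.114001) = (-0.037522, 0.021883)  (running Σ = (-0.219766, 0.044208))
  m=4: (-0.000580, 0.000209) × (-0.049005, 0.294617) = (-0.000033, -0.000181)  (running Σ = (-0.219799, 0.044027))
  m=5: (0.123297, -0.333738) × (0.048259, 0.255518) = (0.091226, 0.015399)  (running Σ = (-0.128572, 0.059425))
  m=6: (-0.057947, -0.101722) × (-0.096334, -0.161383) = (-0.010834, 0.019151)  (running Σ = (-0.139406, 0.078576))
  m=7: (0.360589, 0.066095) × (-0.354122, -0.287036) = (-0.108721, -0.126908)  (running Σ = (-0.248127, -0.048331))
  m=8: (0.333306, -0.275322) × (-0.299662, -0.102525) = (-0.128107, 0.048331)  (running Σ = (-0.376234, 0.000000))
Total Σ_m = (-0.376234, 0.000000). Multiply by 0.739198: (-0.278111, 0.000000). P_8(cos γ) = -0.278111

-0.278111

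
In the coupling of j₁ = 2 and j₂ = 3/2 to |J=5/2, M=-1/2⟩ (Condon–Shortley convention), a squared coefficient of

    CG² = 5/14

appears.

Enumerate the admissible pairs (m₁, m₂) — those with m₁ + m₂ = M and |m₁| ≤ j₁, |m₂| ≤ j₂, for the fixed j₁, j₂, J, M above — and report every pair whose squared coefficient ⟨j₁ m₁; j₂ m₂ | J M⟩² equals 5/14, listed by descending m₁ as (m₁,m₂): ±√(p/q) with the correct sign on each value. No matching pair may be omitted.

Admissible pairs with m₁+m₂ = M = -1/2: (-2,3/2), (-1,1/2), (0,-1/2), (1,-3/2)
  (m₁,m₂)=(1,-3/2): CG² = 27/70, CG = +√(27/70)
  (m₁,m₂)=(0,-1/2): CG² = 3/35, CG = +√(3/35)
  (m₁,m₂)=(-1,1/2): CG² = 5/14, CG = −√(5/14)   ← matches the target
  (m₁,m₂)=(-2,3/2): CG² = 6/35, CG = −√(6/35)
Pairs with CG² = 5/14: (-1,1/2): −√(5/14)

(-1,1/2): −√(5/14)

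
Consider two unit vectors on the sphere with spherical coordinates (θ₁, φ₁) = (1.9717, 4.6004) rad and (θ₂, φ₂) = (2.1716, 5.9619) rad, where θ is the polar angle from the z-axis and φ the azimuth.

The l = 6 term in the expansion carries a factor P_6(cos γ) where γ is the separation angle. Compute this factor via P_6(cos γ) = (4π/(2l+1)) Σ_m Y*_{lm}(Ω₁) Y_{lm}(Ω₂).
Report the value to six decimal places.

0.265916

Term-by-term m-sum for l=6 (normalisation 4π/13 = 0.966644):
  [-6]  conj(Y_{6,-6})(Ω₁) = (-0.230307, 0.183188) ; Y_{6,-6}(Ω₂) = (-0.053171, 0.142594) ; Δ = (-0.013876, -0.042581)
  [-5]  conj(Y_{6,-5})(Ω₁) = (0.229497, 0.366098) ; Y_{6,-5}(Ω₂) = (0.012870, -0.361060) ; Δ = (0.135137, -0.078150)
  [-4]  conj(Y_{6,-4})(Ω₁) = (0.156042, -0.074984) ; Y_{6,-4}(Ω₂) = (0.117077, 0.398647) ; Δ = (0.048161, 0.053427)
  [-3]  conj(Y_{6,-3})(Ω₁) = (0.086652, 0.248142) ; Y_{6,-3}(Ω₂) = (-0.060741, -0.087476) ; Δ = (0.016443, -0.022653)
  [-2]  conj(Y_{6,-2})(Ω₁) = (0.262715, -0.059846) ; Y_{6,-2}(Ω₂) = (-0.245210, -0.183551) ; Δ = (-0.075405, -0.033547)
  [-1]  conj(Y_{6,-1})(Ω₁) = (0.019794, 0.176008) ; Y_{6,-1}(Ω₂) = (0.221829, 0.073828) ; Δ = (-0.008604, 0.040505)
  [+0]  conj(Y_{6,0})(Ω₁) = (0.286119, -0.000000) ; Y_{6,0}(Ω₂) = (0.249471, 0.000000) ; Δ = (0.071379, 0.000000)
  [+1]  conj(Y_{6,1})(Ω₁) = (-0.019794, 0.176008) ; Y_{6,1}(Ω₂) = (-0.221829, 0.073828) ; Δ = (-0.008604, -0.040505)
  [+2]  conj(Y_{6,2})(Ω₁) = (0.262715, 0.059846) ; Y_{6,2}(Ω₂) = (-0.245210, 0.183551) ; Δ = (-0.075405, 0.033547)
  [+3]  conj(Y_{6,3})(Ω₁) = (-0.086652, 0.248142) ; Y_{6,3}(Ω₂) = (0.060741, -0.087476) ; Δ = (0.016443, 0.022653)
  [+4]  conj(Y_{6,4})(Ω₁) = (0.156042, 0.074984) ; Y_{6,4}(Ω₂) = (0.117077, -0.398647) ; Δ = (0.048161, -0.053427)
  [+5]  conj(Y_{6,5})(Ω₁) = (-0.229497, 0.366098) ; Y_{6,5}(Ω₂) = (-0.012870, -0.361060) ; Δ = (0.135137, 0.078150)
  [+6]  conj(Y_{6,6})(Ω₁) = (-0.230307, -0.183188) ; Y_{6,6}(Ω₂) = (-0.053171, -0.142594) ; Δ = (-0.013876, 0.042581)
Σ over m = (0.275092, 0.000000); ×(4π/13) → (0.265916, 0.000000). Real part: 0.265916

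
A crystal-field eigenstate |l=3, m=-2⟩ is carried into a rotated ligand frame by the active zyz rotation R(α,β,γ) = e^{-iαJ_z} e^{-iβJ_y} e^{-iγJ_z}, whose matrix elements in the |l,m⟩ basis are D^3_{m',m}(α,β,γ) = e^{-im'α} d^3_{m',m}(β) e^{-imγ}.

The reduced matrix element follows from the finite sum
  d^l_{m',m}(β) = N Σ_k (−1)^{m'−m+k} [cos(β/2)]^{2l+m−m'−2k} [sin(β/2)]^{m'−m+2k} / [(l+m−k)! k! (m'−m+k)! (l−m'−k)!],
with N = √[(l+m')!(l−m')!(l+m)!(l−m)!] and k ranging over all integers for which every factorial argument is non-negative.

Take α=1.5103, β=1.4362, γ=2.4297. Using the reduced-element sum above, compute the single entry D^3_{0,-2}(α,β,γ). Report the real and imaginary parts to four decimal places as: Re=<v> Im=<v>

Re=0.0264 Im=-0.1785

First d^3_{0,-2}(β=1.4362), then the phase factors e^{-i(0)α} and e^{-i(-2)γ}:
c=cos(1.436200/2)=0.753057, s=sin(1.436200/2)=0.657955; N=√[6·6·1·120]=65.726707
The bounds max(0,m−m')=0 and min(l+m,l−m')=1 give 2 terms
  k=0: (−1)^2·65.7267/(12)·0.7531^4·0.6580^2 = +0.762544
  k=1: (−1)^3·65.7267/(12)·0.7531^2·0.6580^4 = -0.582105
d^3_{0,-2}(1.4362) = +0.762544 -0.582105 = +0.180439
Phases: e^{-i·(0)·1.5103}=+1.000000+0.000000i, e^{-i·(-2)·2.4297}=+0.146482-0.989213i ⇒ D=+0.026431-0.178493i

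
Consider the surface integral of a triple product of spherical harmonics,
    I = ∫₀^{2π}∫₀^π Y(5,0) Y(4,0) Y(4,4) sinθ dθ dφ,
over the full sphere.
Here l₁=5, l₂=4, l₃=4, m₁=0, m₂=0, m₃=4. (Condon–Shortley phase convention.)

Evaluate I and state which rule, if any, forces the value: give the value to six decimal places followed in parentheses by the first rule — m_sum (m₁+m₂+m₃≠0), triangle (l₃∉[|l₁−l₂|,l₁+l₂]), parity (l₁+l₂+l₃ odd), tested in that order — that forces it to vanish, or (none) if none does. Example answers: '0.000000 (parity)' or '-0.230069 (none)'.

0 + 0 + 4 = 4 ≠ 0: azimuthal integral kills it; I = 0

0.000000 (m_sum)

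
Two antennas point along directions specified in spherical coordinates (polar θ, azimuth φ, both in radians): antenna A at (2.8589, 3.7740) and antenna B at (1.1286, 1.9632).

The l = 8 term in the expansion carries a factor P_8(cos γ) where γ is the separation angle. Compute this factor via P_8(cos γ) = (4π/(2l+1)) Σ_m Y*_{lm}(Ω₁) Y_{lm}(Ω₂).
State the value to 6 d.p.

-0.148959

Term-by-term m-sum for l=8 (normalisation 4π/17 = 0.739198):
  [-8]  conj(Y_{8,-8})(Ω₁) = (0.000006, -0.000018) ; Y_{8,-8}(Ω₂) = (-0.229509, -0.000542) ; Δ = (-0.000001, 0.000004)
  [-7]  conj(Y_{8,-7})(Ω₁) = (-0.000073, -0.000250) ; Y_{8,-7}(Ω₂) = (0.167168, -0.401229) ; Δ = (-0.000112, -0.000012)
  [-6]  conj(Y_{8,-6})(Ω₁) = (-0.001808, -0.001382) ; Y_{8,-6}(Ω₂) = (0.252988, 0.253887) ; Δ = (-0.000106, -0.000809)
  [-5]  conj(Y_{8,-5})(Ω₁) = (-0.014283, -0.000292) ; Y_{8,-5}(Ω₂) = (0.049122, -0.020262) ; Δ = (-0.000708, 0.000275)
  [-4]  conj(Y_{8,-4})(Ω₁) = (-0.054150, 0.038005) ; Y_{8,-4}(Ω₂) = (-0.000422, 0.357002) ; Δ = (-0.013545, -0.019348)
  [-3]  conj(Y_{8,-3})(Ω₁) = (-0.071162, 0.210206) ; Y_{8,-3}(Ω₂) = (-0.115539, -0.047978) ; Δ = (0.018307, -0.020873)
  [-2]  conj(Y_{8,-2})(Ω₁) = (0.150971, 0.477905) ; Y_{8,-2}(Ω₂) = (-0.209881, 0.209634) ; Δ = (-0.131871, -0.068655)
  [-1]  conj(Y_{8,-1})(Ω₁) = (0.491558, 0.360218) ; Y_{8,-1}(Ω₂) = (-0.072132, -0.174289) ; Δ = (0.027325, -0.111656)
  [+0]  conj(Y_{8,0})(Ω₁) = (0.000333, -0.000000) ; Y_{8,0}(Ω₂) = (-0.271443, 0.000000) ; Δ = (-0.000090, 0.000000)
  [+1]  conj(Y_{8,1})(Ω₁) = (-0.491558, 0.360218) ; Y_{8,1}(Ω₂) = (0.072132, -0.174289) ; Δ = (0.027325, 0.111656)
  [+2]  conj(Y_{8,2})(Ω₁) = (0.150971, -0.477905) ; Y_{8,2}(Ω₂) = (-0.209881, -0.209634) ; Δ = (-0.131871, 0.068655)
  [+3]  conj(Y_{8,3})(Ω₁) = (0.071162, 0.210206) ; Y_{8,3}(Ω₂) = (0.115539, -0.047978) ; Δ = (0.018307, 0.020873)
  [+4]  conj(Y_{8,4})(Ω₁) = (-0.054150, -0.038005) ; Y_{8,4}(Ω₂) = (-0.000422, -0.357002) ; Δ = (-0.013545, 0.019348)
  [+5]  conj(Y_{8,5})(Ω₁) = (0.014283, -0.000292) ; Y_{8,5}(Ω₂) = (-0.049122, -0.020262) ; Δ = (-0.000708, -0.000275)
  [+6]  conj(Y_{8,6})(Ω₁) = (-0.001808, 0.001382) ; Y_{8,6}(Ω₂) = (0.252988, -0.253887) ; Δ = (-0.000106, 0.000809)
  [+7]  conj(Y_{8,7})(Ω₁) = (0.000073, -0.000250) ; Y_{8,7}(Ω₂) = (-0.167168, -0.401229) ; Δ = (-0.000112, 0.000012)
  [+8]  conj(Y_{8,8})(Ω₁) = (0.000006, 0.000018) ; Y_{8,8}(Ω₂) = (-0.229509, 0.000542) ; Δ = (-0.000001, -0.000004)
Total Σ_m = (-0.201514, 0.000000). Multiply by 0.739198: (-0.148959, 0.000000). P_8(cos γ) = -0.148959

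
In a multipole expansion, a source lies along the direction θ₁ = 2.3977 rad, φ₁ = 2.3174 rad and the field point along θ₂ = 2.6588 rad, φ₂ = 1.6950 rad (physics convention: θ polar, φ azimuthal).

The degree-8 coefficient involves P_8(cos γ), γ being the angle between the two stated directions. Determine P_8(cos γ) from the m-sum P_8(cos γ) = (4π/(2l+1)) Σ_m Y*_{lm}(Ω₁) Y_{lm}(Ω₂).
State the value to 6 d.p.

-0.405251

Expand P_8 via completeness: Σ_{m} conj(Y_{8,m}) at Ω₁ times Y_{8,m} at Ω₂ —
  term(m=-8) = +0.000007-0.000024i   from Y*(Ω₁)=+0.021698-0.006959i, Y(Ω₂)=+0.000607-0.000932i
  term(m=-7) = -0.000293-0.000788i   from Y*(Ω₁)=+0.086256+0.048683i, Y(Ω₂)=-0.006485-0.005477i
  term(m=-6) = -0.008699-0.005860i   from Y*(Ω₁)=+0.059620+0.251494i, Y(Ω₂)=-0.029823+0.027518i
  term(m=-5) = -0.059392+0.001758i   from Y*(Ω₁)=-0.243282+0.362231i, Y(Ω₂)=+0.079234+0.110748i
  term(m=-4) = -0.109450+0.083549i   from Y*(Ω₁)=-0.420143+0.065725i, Y(Ω₂)=+0.284650-0.154330i
  term(m=-3) = -0.010608+0.034736i   from Y*(Ω₁)=-0.055729-0.044062i, Y(Ω₂)=-0.186110-0.476143i
  term(m=-2) = -0.045929-0.135863i   from Y*(Ω₁)=+0.027008+0.347398i, Y(Ω₂)=-0.398953+0.101193i
  term(m=-1) = +0.024577+0.017635i   from Y*(Ω₁)=-0.169794+0.183507i, Y(Ω₂)=-0.014989-0.120062i
  term(m=+0) = -0.128654+0.000000i   from Y*(Ω₁)=+0.279539-0.000000i, Y(Ω₂)=-0.460238+0.000000i
  term(m=+1) = +0.024577-0.017635i   from Y*(Ω₁)=+0.169794+0.183507i, Y(Ω₂)=+0.014989-0.120062i
  term(m=+2) = -0.045929+0.135863i   from Y*(Ω₁)=+0.027008-0.347398i, Y(Ω₂)=-0.398953-0.101193i
  term(m=+3) = -0.010608-0.034736i   from Y*(Ω₁)=+0.055729-0.044062i, Y(Ω₂)=+0.186110-0.476143i
  term(m=+4) = -0.109450-0.083549i   from Y*(Ω₁)=-0.420143-0.065725i, Y(Ω₂)=+0.284650+0.154330i
  term(m=+5) = -0.059392-0.001758i   from Y*(Ω₁)=+0.243282+0.362231i, Y(Ω₂)=-0.079234+0.110748i
  term(m=+6) = -0.008699+0.005860i   from Y*(Ω₁)=+0.059620-0.251494i, Y(Ω₂)=-0.029823-0.027518i
  term(m=+7) = -0.000293+0.000788i   from Y*(Ω₁)=-0.086256+0.048683i, Y(Ω₂)=+0.006485-0.005477i
  term(m=+8) = +0.000007+0.000024i   from Y*(Ω₁)=+0.021698+0.006959i, Y(Ω₂)=+0.000607+0.000932i
Total Σ_m = -0.548230+0.000000i. Multiply by 0.739198: -0.405251+0.000000i. P_8(cos γ) = -0.405251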